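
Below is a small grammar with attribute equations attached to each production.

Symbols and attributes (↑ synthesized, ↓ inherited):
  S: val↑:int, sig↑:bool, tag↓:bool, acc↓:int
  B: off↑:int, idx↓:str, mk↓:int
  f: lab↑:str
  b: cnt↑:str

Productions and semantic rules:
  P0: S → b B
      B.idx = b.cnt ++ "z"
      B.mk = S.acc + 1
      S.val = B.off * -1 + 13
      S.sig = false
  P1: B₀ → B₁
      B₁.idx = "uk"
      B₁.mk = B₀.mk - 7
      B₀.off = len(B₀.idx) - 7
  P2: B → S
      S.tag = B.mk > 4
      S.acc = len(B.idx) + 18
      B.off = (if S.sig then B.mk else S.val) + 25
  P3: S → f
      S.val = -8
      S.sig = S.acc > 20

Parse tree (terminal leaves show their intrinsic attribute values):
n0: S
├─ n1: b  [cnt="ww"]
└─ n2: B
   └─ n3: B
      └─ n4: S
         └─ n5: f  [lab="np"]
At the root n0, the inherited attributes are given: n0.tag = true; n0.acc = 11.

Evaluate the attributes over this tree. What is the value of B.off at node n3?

17

1. n0.tag = true  [given at root]
2. n0.acc = 11  [given at root]
3. n1.cnt = "ww"  [terminal]
4. n2.idx = "wwz"  [b.cnt ++ "z"]
5. n2.mk = 12  [S.acc + 1]
6. n3.idx = "uk"  ["uk"]
7. n3.mk = 5  [B₀.mk - 7]
8. n4.tag = true  [B.mk > 4]
9. n4.acc = 20  [len(B.idx) + 18]
10. n5.lab = "np"  [terminal]
11. n4.val = -8  [-8]
12. n4.sig = false  [S.acc > 20]
13. n3.off = 17  [(if S.sig then B.mk else S.val) + 25]
14. n2.off = -4  [len(B₀.idx) - 7]
15. n0.val = 17  [B.off * -1 + 13]
16. n0.sig = false  [false]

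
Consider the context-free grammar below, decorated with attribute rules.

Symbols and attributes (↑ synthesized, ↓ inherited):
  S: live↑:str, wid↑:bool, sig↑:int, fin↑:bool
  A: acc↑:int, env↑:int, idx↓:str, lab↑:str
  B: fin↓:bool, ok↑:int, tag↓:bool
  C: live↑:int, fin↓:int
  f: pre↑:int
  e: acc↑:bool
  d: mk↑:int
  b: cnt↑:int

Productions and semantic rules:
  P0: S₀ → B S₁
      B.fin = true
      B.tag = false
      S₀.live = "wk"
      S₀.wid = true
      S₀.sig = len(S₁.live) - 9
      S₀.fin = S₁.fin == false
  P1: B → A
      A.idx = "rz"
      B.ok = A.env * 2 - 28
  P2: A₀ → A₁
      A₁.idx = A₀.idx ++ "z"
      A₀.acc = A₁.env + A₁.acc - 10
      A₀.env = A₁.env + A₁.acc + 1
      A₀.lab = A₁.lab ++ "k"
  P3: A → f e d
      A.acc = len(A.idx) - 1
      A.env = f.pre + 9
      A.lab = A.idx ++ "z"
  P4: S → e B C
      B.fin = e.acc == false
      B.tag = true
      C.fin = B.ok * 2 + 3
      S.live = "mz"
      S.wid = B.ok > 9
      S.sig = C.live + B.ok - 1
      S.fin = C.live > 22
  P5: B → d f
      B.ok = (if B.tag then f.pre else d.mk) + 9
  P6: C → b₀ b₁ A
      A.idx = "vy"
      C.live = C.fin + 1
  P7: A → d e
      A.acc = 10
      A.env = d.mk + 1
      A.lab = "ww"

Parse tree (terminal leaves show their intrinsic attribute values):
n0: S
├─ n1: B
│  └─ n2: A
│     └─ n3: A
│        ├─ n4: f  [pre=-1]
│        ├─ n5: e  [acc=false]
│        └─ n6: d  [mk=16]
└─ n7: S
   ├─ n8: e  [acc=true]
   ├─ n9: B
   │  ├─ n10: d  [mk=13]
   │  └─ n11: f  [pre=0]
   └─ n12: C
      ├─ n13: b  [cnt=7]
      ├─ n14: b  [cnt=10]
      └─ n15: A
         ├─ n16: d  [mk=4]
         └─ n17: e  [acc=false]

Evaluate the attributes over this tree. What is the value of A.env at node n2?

1. n1.fin = true  [true]
2. n1.tag = false  [false]
3. n2.idx = "rz"  ["rz"]
4. n3.idx = "rzz"  [A₀.idx ++ "z"]
5. n4.pre = -1  [terminal]
6. n5.acc = false  [terminal]
7. n6.mk = 16  [terminal]
8. n3.acc = 2  [len(A.idx) - 1]
9. n3.env = 8  [f.pre + 9]
10. n3.lab = "rzzz"  [A.idx ++ "z"]
11. n2.acc = 0  [A₁.env + A₁.acc - 10]
12. n2.env = 11  [A₁.env + A₁.acc + 1]
13. n2.lab = "rzzzk"  [A₁.lab ++ "k"]
14. n1.ok = -6  [A.env * 2 - 28]
15. n8.acc = true  [terminal]
16. n9.fin = false  [e.acc == false]
17. n9.tag = true  [true]
18. n10.mk = 13  [terminal]
19. n11.pre = 0  [terminal]
20. n9.ok = 9  [(if B.tag then f.pre else d.mk) + 9]
21. n12.fin = 21  [B.ok * 2 + 3]
22. n13.cnt = 7  [terminal]
23. n14.cnt = 10  [terminal]
24. n15.idx = "vy"  ["vy"]
25. n16.mk = 4  [terminal]
26. n17.acc = false  [terminal]
27. n15.acc = 10  [10]
28. n15.env = 5  [d.mk + 1]
29. n15.lab = "ww"  ["ww"]
30. n12.live = 22  [C.fin + 1]
31. n7.live = "mz"  ["mz"]
32. n7.wid = false  [B.ok > 9]
33. n7.sig = 30  [C.live + B.ok - 1]
34. n7.fin = false  [C.live > 22]
35. n0.live = "wk"  ["wk"]
36. n0.wid = true  [true]
37. n0.sig = -7  [len(S₁.live) - 9]
38. n0.fin = true  [S₁.fin == false]

11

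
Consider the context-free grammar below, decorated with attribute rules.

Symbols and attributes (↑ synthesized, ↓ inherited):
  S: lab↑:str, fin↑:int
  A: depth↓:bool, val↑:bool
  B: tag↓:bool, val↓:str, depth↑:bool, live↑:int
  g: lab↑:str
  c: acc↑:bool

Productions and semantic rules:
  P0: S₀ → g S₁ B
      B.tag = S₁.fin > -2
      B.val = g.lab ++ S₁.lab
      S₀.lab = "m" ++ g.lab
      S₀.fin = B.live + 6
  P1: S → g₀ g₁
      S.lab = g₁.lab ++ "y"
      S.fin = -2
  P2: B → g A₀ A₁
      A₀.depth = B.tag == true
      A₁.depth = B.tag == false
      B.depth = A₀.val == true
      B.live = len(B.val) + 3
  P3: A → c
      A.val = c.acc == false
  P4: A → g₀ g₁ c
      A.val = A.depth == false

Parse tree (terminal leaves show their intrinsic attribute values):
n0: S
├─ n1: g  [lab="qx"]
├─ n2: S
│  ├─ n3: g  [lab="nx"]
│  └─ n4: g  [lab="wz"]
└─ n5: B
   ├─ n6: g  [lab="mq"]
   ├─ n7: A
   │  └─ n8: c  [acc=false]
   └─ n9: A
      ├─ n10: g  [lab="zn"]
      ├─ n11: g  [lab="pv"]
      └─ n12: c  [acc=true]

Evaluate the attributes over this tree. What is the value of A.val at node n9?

false

1. n1.lab = "qx"  [terminal]
2. n3.lab = "nx"  [terminal]
3. n4.lab = "wz"  [terminal]
4. n2.lab = "wzy"  [g₁.lab ++ "y"]
5. n2.fin = -2  [-2]
6. n5.tag = false  [S₁.fin > -2]
7. n5.val = "qxwzy"  [g.lab ++ S₁.lab]
8. n6.lab = "mq"  [terminal]
9. n7.depth = false  [B.tag == true]
10. n8.acc = false  [terminal]
11. n7.val = true  [c.acc == false]
12. n9.depth = true  [B.tag == false]
13. n10.lab = "zn"  [terminal]
14. n11.lab = "pv"  [terminal]
15. n12.acc = true  [terminal]
16. n9.val = false  [A.depth == false]
17. n5.depth = true  [A₀.val == true]
18. n5.live = 8  [len(B.val) + 3]
19. n0.lab = "mqx"  ["m" ++ g.lab]
20. n0.fin = 14  [B.live + 6]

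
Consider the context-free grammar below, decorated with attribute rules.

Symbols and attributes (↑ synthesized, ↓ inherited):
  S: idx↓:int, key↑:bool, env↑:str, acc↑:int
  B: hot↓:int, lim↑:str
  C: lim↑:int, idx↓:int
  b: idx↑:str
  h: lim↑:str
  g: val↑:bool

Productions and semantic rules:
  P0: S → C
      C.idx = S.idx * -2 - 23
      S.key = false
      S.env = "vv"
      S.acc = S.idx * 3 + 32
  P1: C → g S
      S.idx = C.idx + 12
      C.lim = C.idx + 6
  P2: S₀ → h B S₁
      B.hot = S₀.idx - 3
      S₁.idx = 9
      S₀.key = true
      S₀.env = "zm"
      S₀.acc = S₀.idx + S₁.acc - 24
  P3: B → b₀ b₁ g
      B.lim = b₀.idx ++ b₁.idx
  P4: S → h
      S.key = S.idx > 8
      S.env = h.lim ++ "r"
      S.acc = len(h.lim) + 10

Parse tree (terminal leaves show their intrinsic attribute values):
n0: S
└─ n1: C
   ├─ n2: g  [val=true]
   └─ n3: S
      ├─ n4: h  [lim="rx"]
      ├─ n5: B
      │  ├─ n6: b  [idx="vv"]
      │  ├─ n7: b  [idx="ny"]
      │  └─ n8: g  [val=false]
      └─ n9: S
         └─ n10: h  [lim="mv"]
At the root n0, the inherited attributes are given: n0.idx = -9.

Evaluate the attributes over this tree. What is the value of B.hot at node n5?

4

1. n0.idx = -9  [given at root]
2. n1.idx = -5  [S.idx * -2 - 23]
3. n2.val = true  [terminal]
4. n3.idx = 7  [C.idx + 12]
5. n4.lim = "rx"  [terminal]
6. n5.hot = 4  [S₀.idx - 3]
7. n6.idx = "vv"  [terminal]
8. n7.idx = "ny"  [terminal]
9. n8.val = false  [terminal]
10. n5.lim = "vvny"  [b₀.idx ++ b₁.idx]
11. n9.idx = 9  [9]
12. n10.lim = "mv"  [terminal]
13. n9.key = true  [S.idx > 8]
14. n9.env = "mvr"  [h.lim ++ "r"]
15. n9.acc = 12  [len(h.lim) + 10]
16. n3.key = true  [true]
17. n3.env = "zm"  ["zm"]
18. n3.acc = -5  [S₀.idx + S₁.acc - 24]
19. n1.lim = 1  [C.idx + 6]
20. n0.key = false  [false]
21. n0.env = "vv"  ["vv"]
22. n0.acc = 5  [S.idx * 3 + 32]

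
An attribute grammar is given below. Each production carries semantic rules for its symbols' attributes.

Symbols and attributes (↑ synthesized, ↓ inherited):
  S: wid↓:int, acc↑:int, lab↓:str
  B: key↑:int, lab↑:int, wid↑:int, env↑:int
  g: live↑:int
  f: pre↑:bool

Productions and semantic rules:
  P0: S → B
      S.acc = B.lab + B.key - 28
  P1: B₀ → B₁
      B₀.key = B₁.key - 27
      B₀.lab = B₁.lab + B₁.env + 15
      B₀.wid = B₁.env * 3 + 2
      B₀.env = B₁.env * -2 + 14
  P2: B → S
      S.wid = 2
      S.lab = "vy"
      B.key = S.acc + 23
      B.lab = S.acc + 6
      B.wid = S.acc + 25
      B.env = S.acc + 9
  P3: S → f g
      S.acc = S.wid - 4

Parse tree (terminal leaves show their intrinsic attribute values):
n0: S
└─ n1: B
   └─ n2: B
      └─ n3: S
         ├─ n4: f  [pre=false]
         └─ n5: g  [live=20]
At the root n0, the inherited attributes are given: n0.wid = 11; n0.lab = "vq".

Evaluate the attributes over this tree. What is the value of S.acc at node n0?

1. n0.wid = 11  [given at root]
2. n0.lab = "vq"  [given at root]
3. n3.wid = 2  [2]
4. n3.lab = "vy"  ["vy"]
5. n4.pre = false  [terminal]
6. n5.live = 20  [terminal]
7. n3.acc = -2  [S.wid - 4]
8. n2.key = 21  [S.acc + 23]
9. n2.lab = 4  [S.acc + 6]
10. n2.wid = 23  [S.acc + 25]
11. n2.env = 7  [S.acc + 9]
12. n1.key = -6  [B₁.key - 27]
13. n1.lab = 26  [B₁.lab + B₁.env + 15]
14. n1.wid = 23  [B₁.env * 3 + 2]
15. n1.env = 0  [B₁.env * -2 + 14]
16. n0.acc = -8  [B.lab + B.key - 28]

-8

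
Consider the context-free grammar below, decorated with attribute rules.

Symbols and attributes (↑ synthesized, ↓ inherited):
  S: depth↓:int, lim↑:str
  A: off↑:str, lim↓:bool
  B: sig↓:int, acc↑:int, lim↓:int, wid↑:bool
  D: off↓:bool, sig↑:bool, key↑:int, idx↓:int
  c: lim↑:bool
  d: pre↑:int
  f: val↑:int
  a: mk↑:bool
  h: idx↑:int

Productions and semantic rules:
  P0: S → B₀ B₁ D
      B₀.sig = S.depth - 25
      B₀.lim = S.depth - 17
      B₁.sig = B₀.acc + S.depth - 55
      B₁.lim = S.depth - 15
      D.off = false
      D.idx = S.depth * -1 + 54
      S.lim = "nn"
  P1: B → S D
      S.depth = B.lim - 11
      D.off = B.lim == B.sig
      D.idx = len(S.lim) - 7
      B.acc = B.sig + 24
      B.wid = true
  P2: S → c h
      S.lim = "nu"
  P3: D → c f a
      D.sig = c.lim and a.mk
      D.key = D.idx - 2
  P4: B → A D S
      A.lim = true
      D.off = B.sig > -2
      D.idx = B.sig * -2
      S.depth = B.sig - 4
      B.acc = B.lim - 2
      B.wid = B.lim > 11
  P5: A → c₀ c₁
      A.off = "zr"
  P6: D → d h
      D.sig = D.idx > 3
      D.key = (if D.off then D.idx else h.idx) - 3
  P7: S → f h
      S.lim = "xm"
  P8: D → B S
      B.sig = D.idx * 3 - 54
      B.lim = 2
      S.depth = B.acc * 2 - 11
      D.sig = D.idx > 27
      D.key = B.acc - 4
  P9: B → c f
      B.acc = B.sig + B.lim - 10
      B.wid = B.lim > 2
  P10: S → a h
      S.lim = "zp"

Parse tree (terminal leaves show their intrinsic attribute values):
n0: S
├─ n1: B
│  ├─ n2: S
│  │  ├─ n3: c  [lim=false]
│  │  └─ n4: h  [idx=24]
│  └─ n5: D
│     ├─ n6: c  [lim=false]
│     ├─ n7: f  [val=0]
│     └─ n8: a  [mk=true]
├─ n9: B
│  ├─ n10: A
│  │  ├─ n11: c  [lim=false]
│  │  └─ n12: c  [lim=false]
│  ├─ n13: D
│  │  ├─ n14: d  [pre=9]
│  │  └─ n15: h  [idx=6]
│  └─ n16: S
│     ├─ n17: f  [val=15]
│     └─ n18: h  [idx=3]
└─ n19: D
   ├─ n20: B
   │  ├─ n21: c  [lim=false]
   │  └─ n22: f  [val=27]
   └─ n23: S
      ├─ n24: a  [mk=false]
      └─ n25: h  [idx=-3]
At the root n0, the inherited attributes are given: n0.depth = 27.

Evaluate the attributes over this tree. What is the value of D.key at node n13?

1. n0.depth = 27  [given at root]
2. n1.sig = 2  [S.depth - 25]
3. n1.lim = 10  [S.depth - 17]
4. n2.depth = -1  [B.lim - 11]
5. n3.lim = false  [terminal]
6. n4.idx = 24  [terminal]
7. n2.lim = "nu"  ["nu"]
8. n5.off = false  [B.lim == B.sig]
9. n5.idx = -5  [len(S.lim) - 7]
10. n6.lim = false  [terminal]
11. n7.val = 0  [terminal]
12. n8.mk = true  [terminal]
13. n5.sig = false  [c.lim and a.mk]
14. n5.key = -7  [D.idx - 2]
15. n1.acc = 26  [B.sig + 24]
16. n1.wid = true  [true]
17. n9.sig = -2  [B₀.acc + S.depth - 55]
18. n9.lim = 12  [S.depth - 15]
19. n10.lim = true  [true]
20. n11.lim = false  [terminal]
21. n12.lim = false  [terminal]
22. n10.off = "zr"  ["zr"]
23. n13.off = false  [B.sig > -2]
24. n13.idx = 4  [B.sig * -2]
25. n14.pre = 9  [terminal]
26. n15.idx = 6  [terminal]
27. n13.sig = true  [D.idx > 3]
28. n13.key = 3  [(if D.off then D.idx else h.idx) - 3]
29. n16.depth = -6  [B.sig - 4]
30. n17.val = 15  [terminal]
31. n18.idx = 3  [terminal]
32. n16.lim = "xm"  ["xm"]
33. n9.acc = 10  [B.lim - 2]
34. n9.wid = true  [B.lim > 11]
35. n19.off = false  [false]
36. n19.idx = 27  [S.depth * -1 + 54]
37. n20.sig = 27  [D.idx * 3 - 54]
38. n20.lim = 2  [2]
39. n21.lim = false  [terminal]
40. n22.val = 27  [terminal]
41. n20.acc = 19  [B.sig + B.lim - 10]
42. n20.wid = false  [B.lim > 2]
43. n23.depth = 27  [B.acc * 2 - 11]
44. n24.mk = false  [terminal]
45. n25.idx = -3  [terminal]
46. n23.lim = "zp"  ["zp"]
47. n19.sig = false  [D.idx > 27]
48. n19.key = 15  [B.acc - 4]
49. n0.lim = "nn"  ["nn"]

3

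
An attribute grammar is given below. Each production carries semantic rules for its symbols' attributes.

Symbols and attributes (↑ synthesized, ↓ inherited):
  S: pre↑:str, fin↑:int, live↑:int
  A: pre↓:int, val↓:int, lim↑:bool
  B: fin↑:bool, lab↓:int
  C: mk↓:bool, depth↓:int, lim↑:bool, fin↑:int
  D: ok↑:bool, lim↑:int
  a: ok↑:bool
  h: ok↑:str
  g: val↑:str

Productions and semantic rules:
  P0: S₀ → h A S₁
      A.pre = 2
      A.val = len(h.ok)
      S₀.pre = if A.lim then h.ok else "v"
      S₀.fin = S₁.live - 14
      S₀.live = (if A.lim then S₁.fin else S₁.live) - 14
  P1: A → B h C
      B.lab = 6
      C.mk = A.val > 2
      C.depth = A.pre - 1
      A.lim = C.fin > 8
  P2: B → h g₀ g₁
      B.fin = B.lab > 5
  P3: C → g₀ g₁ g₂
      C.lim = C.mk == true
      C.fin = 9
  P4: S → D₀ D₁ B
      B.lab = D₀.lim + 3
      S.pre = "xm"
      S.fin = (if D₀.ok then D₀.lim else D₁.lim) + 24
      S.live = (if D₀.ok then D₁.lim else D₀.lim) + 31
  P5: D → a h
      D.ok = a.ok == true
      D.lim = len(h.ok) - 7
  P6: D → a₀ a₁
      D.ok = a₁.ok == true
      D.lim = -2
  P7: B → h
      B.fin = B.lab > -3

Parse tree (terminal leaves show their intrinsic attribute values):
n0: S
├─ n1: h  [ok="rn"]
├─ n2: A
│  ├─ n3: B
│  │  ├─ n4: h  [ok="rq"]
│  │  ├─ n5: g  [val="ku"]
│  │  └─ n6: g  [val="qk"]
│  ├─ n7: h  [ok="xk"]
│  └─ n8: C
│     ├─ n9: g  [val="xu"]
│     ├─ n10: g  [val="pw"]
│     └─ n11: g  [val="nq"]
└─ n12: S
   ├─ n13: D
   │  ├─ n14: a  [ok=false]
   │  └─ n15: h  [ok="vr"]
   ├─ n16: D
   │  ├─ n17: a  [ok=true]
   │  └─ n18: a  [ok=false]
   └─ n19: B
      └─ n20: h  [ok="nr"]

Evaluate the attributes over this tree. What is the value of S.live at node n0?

1. n1.ok = "rn"  [terminal]
2. n2.pre = 2  [2]
3. n2.val = 2  [len(h.ok)]
4. n3.lab = 6  [6]
5. n4.ok = "rq"  [terminal]
6. n5.val = "ku"  [terminal]
7. n6.val = "qk"  [terminal]
8. n3.fin = true  [B.lab > 5]
9. n7.ok = "xk"  [terminal]
10. n8.mk = false  [A.val > 2]
11. n8.depth = 1  [A.pre - 1]
12. n9.val = "xu"  [terminal]
13. n10.val = "pw"  [terminal]
14. n11.val = "nq"  [terminal]
15. n8.lim = false  [C.mk == true]
16. n8.fin = 9  [9]
17. n2.lim = true  [C.fin > 8]
18. n14.ok = false  [terminal]
19. n15.ok = "vr"  [terminal]
20. n13.ok = false  [a.ok == true]
21. n13.lim = -5  [len(h.ok) - 7]
22. n17.ok = true  [terminal]
23. n18.ok = false  [terminal]
24. n16.ok = false  [a₁.ok == true]
25. n16.lim = -2  [-2]
26. n19.lab = -2  [D₀.lim + 3]
27. n20.ok = "nr"  [terminal]
28. n19.fin = true  [B.lab > -3]
29. n12.pre = "xm"  ["xm"]
30. n12.fin = 22  [(if D₀.ok then D₀.lim else D₁.lim) + 24]
31. n12.live = 26  [(if D₀.ok then D₁.lim else D₀.lim) + 31]
32. n0.pre = "rn"  [if A.lim then h.ok else "v"]
33. n0.fin = 12  [S₁.live - 14]
34. n0.live = 8  [(if A.lim then S₁.fin else S₁.live) - 14]

8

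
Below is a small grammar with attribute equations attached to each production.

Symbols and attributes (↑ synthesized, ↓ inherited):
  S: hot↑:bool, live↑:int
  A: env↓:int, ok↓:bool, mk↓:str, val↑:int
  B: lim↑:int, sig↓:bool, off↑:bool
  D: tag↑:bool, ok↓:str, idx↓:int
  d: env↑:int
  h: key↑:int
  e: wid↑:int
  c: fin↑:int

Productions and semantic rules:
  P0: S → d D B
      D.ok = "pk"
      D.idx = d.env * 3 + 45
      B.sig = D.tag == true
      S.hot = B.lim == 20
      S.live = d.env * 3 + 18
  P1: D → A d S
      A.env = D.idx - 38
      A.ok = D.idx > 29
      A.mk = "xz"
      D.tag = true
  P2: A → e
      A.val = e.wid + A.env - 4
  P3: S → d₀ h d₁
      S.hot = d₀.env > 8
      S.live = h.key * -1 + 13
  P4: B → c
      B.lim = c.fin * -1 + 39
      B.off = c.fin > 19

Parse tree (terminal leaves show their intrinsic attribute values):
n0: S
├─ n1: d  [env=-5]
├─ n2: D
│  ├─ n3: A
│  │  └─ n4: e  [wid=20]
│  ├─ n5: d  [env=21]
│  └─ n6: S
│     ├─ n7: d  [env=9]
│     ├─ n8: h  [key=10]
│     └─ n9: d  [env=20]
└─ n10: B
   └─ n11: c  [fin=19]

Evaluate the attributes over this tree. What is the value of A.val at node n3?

8

1. n1.env = -5  [terminal]
2. n2.ok = "pk"  ["pk"]
3. n2.idx = 30  [d.env * 3 + 45]
4. n3.env = -8  [D.idx - 38]
5. n3.ok = true  [D.idx > 29]
6. n3.mk = "xz"  ["xz"]
7. n4.wid = 20  [terminal]
8. n3.val = 8  [e.wid + A.env - 4]
9. n5.env = 21  [terminal]
10. n7.env = 9  [terminal]
11. n8.key = 10  [terminal]
12. n9.env = 20  [terminal]
13. n6.hot = true  [d₀.env > 8]
14. n6.live = 3  [h.key * -1 + 13]
15. n2.tag = true  [true]
16. n10.sig = true  [D.tag == true]
17. n11.fin = 19  [terminal]
18. n10.lim = 20  [c.fin * -1 + 39]
19. n10.off = false  [c.fin > 19]
20. n0.hot = true  [B.lim == 20]
21. n0.live = 3  [d.env * 3 + 18]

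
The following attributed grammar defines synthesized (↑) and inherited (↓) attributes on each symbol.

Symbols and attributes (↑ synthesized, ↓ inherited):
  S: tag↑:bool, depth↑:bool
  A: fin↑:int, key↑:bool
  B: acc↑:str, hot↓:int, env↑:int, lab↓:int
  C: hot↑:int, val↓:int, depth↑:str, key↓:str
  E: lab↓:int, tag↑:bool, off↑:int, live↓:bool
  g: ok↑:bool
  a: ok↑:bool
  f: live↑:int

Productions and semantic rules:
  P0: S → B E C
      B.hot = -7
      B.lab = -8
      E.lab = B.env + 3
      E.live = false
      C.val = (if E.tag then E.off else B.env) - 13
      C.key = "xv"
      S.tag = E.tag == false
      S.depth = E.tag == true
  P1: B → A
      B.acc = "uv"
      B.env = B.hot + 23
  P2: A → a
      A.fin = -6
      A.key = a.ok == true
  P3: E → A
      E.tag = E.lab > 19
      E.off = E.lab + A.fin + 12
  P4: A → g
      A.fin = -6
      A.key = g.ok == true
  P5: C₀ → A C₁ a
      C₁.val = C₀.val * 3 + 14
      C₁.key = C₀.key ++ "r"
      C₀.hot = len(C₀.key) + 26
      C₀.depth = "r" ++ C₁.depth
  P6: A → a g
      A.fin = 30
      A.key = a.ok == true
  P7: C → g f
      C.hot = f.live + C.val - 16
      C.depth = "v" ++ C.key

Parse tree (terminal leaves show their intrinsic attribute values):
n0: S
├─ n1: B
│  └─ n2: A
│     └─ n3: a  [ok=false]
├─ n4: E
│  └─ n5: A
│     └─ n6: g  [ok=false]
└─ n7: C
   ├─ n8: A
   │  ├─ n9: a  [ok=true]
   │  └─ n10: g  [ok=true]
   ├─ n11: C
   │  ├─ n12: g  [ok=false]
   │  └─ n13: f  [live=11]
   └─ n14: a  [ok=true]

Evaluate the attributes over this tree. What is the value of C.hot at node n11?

1. n1.hot = -7  [-7]
2. n1.lab = -8  [-8]
3. n3.ok = false  [terminal]
4. n2.fin = -6  [-6]
5. n2.key = false  [a.ok == true]
6. n1.acc = "uv"  ["uv"]
7. n1.env = 16  [B.hot + 23]
8. n4.lab = 19  [B.env + 3]
9. n4.live = false  [false]
10. n6.ok = false  [terminal]
11. n5.fin = -6  [-6]
12. n5.key = false  [g.ok == true]
13. n4.tag = false  [E.lab > 19]
14. n4.off = 25  [E.lab + A.fin + 12]
15. n7.val = 3  [(if E.tag then E.off else B.env) - 13]
16. n7.key = "xv"  ["xv"]
17. n9.ok = true  [terminal]
18. n10.ok = true  [terminal]
19. n8.fin = 30  [30]
20. n8.key = true  [a.ok == true]
21. n11.val = 23  [C₀.val * 3 + 14]
22. n11.key = "xvr"  [C₀.key ++ "r"]
23. n12.ok = false  [terminal]
24. n13.live = 11  [terminal]
25. n11.hot = 18  [f.live + C.val - 16]
26. n11.depth = "vxvr"  ["v" ++ C.key]
27. n14.ok = true  [terminal]
28. n7.hot = 28  [len(C₀.key) + 26]
29. n7.depth = "rvxvr"  ["r" ++ C₁.depth]
30. n0.tag = true  [E.tag == false]
31. n0.depth = false  [E.tag == true]

18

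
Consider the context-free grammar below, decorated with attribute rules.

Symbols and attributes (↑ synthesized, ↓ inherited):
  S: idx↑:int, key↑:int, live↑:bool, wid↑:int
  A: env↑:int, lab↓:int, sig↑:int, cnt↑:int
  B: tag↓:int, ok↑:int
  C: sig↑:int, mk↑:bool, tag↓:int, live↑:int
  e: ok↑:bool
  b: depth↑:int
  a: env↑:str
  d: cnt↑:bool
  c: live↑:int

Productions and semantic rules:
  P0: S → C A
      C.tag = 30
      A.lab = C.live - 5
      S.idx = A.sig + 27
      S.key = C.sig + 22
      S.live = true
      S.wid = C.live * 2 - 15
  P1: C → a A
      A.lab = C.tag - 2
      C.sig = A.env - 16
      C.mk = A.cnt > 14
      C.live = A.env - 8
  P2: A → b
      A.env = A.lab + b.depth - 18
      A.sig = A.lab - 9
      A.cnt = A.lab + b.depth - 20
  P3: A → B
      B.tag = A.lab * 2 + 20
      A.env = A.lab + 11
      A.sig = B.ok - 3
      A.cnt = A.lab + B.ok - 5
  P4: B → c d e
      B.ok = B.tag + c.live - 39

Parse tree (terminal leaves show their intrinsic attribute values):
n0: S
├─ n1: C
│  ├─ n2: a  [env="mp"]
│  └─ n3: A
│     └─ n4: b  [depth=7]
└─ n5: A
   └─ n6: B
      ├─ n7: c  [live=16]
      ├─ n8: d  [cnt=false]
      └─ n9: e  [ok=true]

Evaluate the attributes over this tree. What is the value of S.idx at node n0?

1. n1.tag = 30  [30]
2. n2.env = "mp"  [terminal]
3. n3.lab = 28  [C.tag - 2]
4. n4.depth = 7  [terminal]
5. n3.env = 17  [A.lab + b.depth - 18]
6. n3.sig = 19  [A.lab - 9]
7. n3.cnt = 15  [A.lab + b.depth - 20]
8. n1.sig = 1  [A.env - 16]
9. n1.mk = true  [A.cnt > 14]
10. n1.live = 9  [A.env - 8]
11. n5.lab = 4  [C.live - 5]
12. n6.tag = 28  [A.lab * 2 + 20]
13. n7.live = 16  [terminal]
14. n8.cnt = false  [terminal]
15. n9.ok = true  [terminal]
16. n6.ok = 5  [B.tag + c.live - 39]
17. n5.env = 15  [A.lab + 11]
18. n5.sig = 2  [B.ok - 3]
19. n5.cnt = 4  [A.lab + B.ok - 5]
20. n0.idx = 29  [A.sig + 27]
21. n0.key = 23  [C.sig + 22]
22. n0.live = true  [true]
23. n0.wid = 3  [C.live * 2 - 15]

29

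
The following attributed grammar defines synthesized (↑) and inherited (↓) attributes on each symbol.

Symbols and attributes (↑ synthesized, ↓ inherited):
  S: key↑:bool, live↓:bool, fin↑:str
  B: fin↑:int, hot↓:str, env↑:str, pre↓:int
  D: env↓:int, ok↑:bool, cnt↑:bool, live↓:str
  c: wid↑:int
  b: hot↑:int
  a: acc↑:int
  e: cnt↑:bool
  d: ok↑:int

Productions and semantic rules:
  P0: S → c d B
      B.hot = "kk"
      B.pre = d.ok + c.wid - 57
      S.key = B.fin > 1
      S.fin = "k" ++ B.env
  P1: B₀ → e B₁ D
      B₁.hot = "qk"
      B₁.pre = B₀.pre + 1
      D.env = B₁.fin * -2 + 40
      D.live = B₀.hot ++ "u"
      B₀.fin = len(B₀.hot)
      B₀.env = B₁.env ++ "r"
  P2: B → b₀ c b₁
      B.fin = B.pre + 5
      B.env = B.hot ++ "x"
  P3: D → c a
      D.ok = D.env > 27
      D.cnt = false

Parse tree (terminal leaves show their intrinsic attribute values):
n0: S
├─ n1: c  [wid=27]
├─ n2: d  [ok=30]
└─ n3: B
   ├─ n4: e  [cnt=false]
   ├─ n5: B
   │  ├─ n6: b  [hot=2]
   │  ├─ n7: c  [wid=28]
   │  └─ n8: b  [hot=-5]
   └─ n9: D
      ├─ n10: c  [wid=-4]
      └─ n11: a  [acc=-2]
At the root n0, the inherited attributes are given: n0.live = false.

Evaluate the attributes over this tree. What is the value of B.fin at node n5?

6

1. n0.live = false  [given at root]
2. n1.wid = 27  [terminal]
3. n2.ok = 30  [terminal]
4. n3.hot = "kk"  ["kk"]
5. n3.pre = 0  [d.ok + c.wid - 57]
6. n4.cnt = false  [terminal]
7. n5.hot = "qk"  ["qk"]
8. n5.pre = 1  [B₀.pre + 1]
9. n6.hot = 2  [terminal]
10. n7.wid = 28  [terminal]
11. n8.hot = -5  [terminal]
12. n5.fin = 6  [B.pre + 5]
13. n5.env = "qkx"  [B.hot ++ "x"]
14. n9.env = 28  [B₁.fin * -2 + 40]
15. n9.live = "kku"  [B₀.hot ++ "u"]
16. n10.wid = -4  [terminal]
17. n11.acc = -2  [terminal]
18. n9.ok = true  [D.env > 27]
19. n9.cnt = false  [false]
20. n3.fin = 2  [len(B₀.hot)]
21. n3.env = "qkxr"  [B₁.env ++ "r"]
22. n0.key = true  [B.fin > 1]
23. n0.fin = "kqkxr"  ["k" ++ B.env]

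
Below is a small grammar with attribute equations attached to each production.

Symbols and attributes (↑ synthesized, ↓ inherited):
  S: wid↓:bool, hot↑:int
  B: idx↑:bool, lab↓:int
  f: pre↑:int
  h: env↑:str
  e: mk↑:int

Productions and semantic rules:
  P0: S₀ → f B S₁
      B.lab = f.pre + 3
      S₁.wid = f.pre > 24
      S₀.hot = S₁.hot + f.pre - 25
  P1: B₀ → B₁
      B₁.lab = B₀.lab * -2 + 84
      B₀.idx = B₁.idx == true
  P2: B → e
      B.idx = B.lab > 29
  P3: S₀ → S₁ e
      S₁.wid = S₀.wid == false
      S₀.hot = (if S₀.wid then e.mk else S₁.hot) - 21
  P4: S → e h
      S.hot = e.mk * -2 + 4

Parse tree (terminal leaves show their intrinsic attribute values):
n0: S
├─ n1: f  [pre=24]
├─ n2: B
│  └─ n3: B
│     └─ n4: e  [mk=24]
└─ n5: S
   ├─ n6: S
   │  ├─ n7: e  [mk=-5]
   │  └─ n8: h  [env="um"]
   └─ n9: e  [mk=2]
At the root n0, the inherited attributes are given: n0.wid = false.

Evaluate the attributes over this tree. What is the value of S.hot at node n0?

-8

1. n0.wid = false  [given at root]
2. n1.pre = 24  [terminal]
3. n2.lab = 27  [f.pre + 3]
4. n3.lab = 30  [B₀.lab * -2 + 84]
5. n4.mk = 24  [terminal]
6. n3.idx = true  [B.lab > 29]
7. n2.idx = true  [B₁.idx == true]
8. n5.wid = false  [f.pre > 24]
9. n6.wid = true  [S₀.wid == false]
10. n7.mk = -5  [terminal]
11. n8.env = "um"  [terminal]
12. n6.hot = 14  [e.mk * -2 + 4]
13. n9.mk = 2  [terminal]
14. n5.hot = -7  [(if S₀.wid then e.mk else S₁.hot) - 21]
15. n0.hot = -8  [S₁.hot + f.pre - 25]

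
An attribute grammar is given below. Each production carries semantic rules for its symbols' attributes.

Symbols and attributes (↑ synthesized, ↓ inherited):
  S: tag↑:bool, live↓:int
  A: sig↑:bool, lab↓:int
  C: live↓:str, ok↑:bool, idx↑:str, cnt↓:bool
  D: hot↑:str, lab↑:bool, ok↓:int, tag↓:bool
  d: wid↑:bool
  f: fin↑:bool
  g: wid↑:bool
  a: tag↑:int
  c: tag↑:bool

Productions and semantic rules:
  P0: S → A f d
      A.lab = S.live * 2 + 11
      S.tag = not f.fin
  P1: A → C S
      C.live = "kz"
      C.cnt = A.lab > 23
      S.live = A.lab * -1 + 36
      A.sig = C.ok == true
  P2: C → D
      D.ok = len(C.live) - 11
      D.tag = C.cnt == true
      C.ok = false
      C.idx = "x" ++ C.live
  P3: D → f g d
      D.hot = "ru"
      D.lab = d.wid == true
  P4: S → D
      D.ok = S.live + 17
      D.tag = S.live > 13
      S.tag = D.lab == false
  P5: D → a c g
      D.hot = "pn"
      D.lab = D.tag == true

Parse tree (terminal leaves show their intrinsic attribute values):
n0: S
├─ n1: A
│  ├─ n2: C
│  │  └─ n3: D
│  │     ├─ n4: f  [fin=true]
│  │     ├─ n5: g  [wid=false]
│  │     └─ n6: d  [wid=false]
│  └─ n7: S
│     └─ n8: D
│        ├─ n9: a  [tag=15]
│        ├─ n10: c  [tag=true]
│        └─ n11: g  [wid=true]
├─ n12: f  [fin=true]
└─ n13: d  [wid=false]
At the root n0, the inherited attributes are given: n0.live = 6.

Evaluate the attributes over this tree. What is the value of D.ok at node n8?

1. n0.live = 6  [given at root]
2. n1.lab = 23  [S.live * 2 + 11]
3. n2.live = "kz"  ["kz"]
4. n2.cnt = false  [A.lab > 23]
5. n3.ok = -9  [len(C.live) - 11]
6. n3.tag = false  [C.cnt == true]
7. n4.fin = true  [terminal]
8. n5.wid = false  [terminal]
9. n6.wid = false  [terminal]
10. n3.hot = "ru"  ["ru"]
11. n3.lab = false  [d.wid == true]
12. n2.ok = false  [false]
13. n2.idx = "xkz"  ["x" ++ C.live]
14. n7.live = 13  [A.lab * -1 + 36]
15. n8.ok = 30  [S.live + 17]
16. n8.tag = false  [S.live > 13]
17. n9.tag = 15  [terminal]
18. n10.tag = true  [terminal]
19. n11.wid = true  [terminal]
20. n8.hot = "pn"  ["pn"]
21. n8.lab = false  [D.tag == true]
22. n7.tag = true  [D.lab == false]
23. n1.sig = false  [C.ok == true]
24. n12.fin = true  [terminal]
25. n13.wid = false  [terminal]
26. n0.tag = false  [not f.fin]

30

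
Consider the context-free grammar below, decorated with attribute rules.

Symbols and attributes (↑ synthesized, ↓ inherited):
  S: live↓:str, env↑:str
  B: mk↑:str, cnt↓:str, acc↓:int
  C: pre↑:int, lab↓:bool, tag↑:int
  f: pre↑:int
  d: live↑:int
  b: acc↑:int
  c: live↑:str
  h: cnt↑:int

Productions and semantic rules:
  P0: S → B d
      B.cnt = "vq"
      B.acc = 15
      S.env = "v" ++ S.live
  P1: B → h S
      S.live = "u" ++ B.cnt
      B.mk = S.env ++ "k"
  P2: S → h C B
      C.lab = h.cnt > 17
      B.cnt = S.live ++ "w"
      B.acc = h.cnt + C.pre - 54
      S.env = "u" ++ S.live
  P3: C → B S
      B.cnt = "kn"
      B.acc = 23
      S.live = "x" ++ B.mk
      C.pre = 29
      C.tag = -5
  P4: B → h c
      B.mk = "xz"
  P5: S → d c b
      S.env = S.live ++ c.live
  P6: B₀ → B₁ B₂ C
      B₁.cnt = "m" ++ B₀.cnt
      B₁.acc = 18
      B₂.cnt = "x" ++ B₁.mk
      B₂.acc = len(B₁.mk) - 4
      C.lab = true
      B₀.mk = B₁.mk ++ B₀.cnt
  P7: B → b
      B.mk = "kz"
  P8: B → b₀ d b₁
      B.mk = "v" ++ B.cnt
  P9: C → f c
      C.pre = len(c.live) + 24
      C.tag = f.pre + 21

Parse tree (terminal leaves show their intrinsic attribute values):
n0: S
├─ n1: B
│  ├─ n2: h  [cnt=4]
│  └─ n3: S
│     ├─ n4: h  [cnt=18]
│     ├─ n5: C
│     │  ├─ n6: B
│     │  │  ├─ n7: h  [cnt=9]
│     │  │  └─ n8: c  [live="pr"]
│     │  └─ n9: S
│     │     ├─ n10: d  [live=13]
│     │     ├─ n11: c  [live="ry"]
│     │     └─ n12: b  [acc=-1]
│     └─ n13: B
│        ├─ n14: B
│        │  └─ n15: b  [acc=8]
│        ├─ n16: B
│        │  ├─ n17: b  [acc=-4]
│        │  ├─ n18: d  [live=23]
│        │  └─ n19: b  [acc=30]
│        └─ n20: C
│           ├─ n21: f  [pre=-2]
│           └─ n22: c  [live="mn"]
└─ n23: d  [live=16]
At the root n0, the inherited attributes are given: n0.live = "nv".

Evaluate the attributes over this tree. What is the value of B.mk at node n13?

1. n0.live = "nv"  [given at root]
2. n1.cnt = "vq"  ["vq"]
3. n1.acc = 15  [15]
4. n2.cnt = 4  [terminal]
5. n3.live = "uvq"  ["u" ++ B.cnt]
6. n4.cnt = 18  [terminal]
7. n5.lab = true  [h.cnt > 17]
8. n6.cnt = "kn"  ["kn"]
9. n6.acc = 23  [23]
10. n7.cnt = 9  [terminal]
11. n8.live = "pr"  [terminal]
12. n6.mk = "xz"  ["xz"]
13. n9.live = "xxz"  ["x" ++ B.mk]
14. n10.live = 13  [terminal]
15. n11.live = "ry"  [terminal]
16. n12.acc = -1  [terminal]
17. n9.env = "xxzry"  [S.live ++ c.live]
18. n5.pre = 29  [29]
19. n5.tag = -5  [-5]
20. n13.cnt = "uvqw"  [S.live ++ "w"]
21. n13.acc = -7  [h.cnt + C.pre - 54]
22. n14.cnt = "muvqw"  ["m" ++ B₀.cnt]
23. n14.acc = 18  [18]
24. n15.acc = 8  [terminal]
25. n14.mk = "kz"  ["kz"]
26. n16.cnt = "xkz"  ["x" ++ B₁.mk]
27. n16.acc = -2  [len(B₁.mk) - 4]
28. n17.acc = -4  [terminal]
29. n18.live = 23  [terminal]
30. n19.acc = 30  [terminal]
31. n16.mk = "vxkz"  ["v" ++ B.cnt]
32. n20.lab = true  [true]
33. n21.pre = -2  [terminal]
34. n22.live = "mn"  [terminal]
35. n20.pre = 26  [len(c.live) + 24]
36. n20.tag = 19  [f.pre + 21]
37. n13.mk = "kzuvqw"  [B₁.mk ++ B₀.cnt]
38. n3.env = "uuvq"  ["u" ++ S.live]
39. n1.mk = "uuvqk"  [S.env ++ "k"]
40. n23.live = 16  [terminal]
41. n0.env = "vnv"  ["v" ++ S.live]

"kzuvqw"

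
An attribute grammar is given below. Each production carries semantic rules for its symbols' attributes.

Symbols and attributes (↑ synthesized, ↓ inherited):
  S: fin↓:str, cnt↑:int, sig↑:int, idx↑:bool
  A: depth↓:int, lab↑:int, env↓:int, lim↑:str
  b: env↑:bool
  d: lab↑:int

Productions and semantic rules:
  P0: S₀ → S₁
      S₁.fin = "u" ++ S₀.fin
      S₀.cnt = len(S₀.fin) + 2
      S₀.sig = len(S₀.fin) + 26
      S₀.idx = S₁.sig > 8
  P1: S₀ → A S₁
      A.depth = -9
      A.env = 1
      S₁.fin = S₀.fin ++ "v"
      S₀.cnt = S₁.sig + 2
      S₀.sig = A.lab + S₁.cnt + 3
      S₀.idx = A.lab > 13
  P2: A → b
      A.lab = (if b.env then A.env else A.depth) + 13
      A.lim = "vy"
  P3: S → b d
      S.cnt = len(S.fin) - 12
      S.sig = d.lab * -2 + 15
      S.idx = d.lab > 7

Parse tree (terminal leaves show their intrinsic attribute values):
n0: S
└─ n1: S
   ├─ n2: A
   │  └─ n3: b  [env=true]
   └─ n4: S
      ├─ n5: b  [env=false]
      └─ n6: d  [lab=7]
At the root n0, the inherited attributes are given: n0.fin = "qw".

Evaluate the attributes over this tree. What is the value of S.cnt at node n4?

-8

1. n0.fin = "qw"  [given at root]
2. n1.fin = "uqw"  ["u" ++ S₀.fin]
3. n2.depth = -9  [-9]
4. n2.env = 1  [1]
5. n3.env = true  [terminal]
6. n2.lab = 14  [(if b.env then A.env else A.depth) + 13]
7. n2.lim = "vy"  ["vy"]
8. n4.fin = "uqwv"  [S₀.fin ++ "v"]
9. n5.env = false  [terminal]
10. n6.lab = 7  [terminal]
11. n4.cnt = -8  [len(S.fin) - 12]
12. n4.sig = 1  [d.lab * -2 + 15]
13. n4.idx = false  [d.lab > 7]
14. n1.cnt = 3  [S₁.sig + 2]
15. n1.sig = 9  [A.lab + S₁.cnt + 3]
16. n1.idx = true  [A.lab > 13]
17. n0.cnt = 4  [len(S₀.fin) + 2]
18. n0.sig = 28  [len(S₀.fin) + 26]
19. n0.idx = true  [S₁.sig > 8]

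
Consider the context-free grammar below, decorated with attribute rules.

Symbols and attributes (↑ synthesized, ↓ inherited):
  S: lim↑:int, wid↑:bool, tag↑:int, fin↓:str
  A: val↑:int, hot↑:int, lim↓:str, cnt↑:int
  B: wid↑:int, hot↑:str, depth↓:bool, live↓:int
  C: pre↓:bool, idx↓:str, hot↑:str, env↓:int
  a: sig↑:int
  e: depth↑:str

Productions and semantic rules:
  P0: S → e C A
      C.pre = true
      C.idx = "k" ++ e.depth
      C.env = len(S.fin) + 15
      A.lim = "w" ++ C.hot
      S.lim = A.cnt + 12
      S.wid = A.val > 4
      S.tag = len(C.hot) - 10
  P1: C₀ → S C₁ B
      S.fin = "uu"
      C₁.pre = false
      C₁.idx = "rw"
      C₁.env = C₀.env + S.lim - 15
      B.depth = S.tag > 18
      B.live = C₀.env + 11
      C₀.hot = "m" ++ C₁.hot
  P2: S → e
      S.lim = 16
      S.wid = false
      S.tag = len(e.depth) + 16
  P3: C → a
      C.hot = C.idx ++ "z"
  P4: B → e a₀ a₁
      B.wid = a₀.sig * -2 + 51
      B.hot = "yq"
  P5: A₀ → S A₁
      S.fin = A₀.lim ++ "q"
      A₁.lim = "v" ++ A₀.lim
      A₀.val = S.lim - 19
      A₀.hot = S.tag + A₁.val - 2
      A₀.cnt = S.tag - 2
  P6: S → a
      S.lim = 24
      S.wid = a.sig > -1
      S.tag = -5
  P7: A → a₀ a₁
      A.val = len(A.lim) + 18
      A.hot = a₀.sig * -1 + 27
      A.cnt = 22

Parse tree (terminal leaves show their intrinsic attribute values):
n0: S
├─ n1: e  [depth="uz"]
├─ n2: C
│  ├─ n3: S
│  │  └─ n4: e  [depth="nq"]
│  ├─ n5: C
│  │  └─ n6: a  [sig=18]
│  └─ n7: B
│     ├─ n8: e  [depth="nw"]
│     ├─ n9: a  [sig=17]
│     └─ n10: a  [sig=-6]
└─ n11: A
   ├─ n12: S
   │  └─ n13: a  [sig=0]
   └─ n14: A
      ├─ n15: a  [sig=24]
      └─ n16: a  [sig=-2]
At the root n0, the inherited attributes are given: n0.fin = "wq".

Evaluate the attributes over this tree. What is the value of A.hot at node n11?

1. n0.fin = "wq"  [given at root]
2. n1.depth = "uz"  [terminal]
3. n2.pre = true  [true]
4. n2.idx = "kuz"  ["k" ++ e.depth]
5. n2.env = 17  [len(S.fin) + 15]
6. n3.fin = "uu"  ["uu"]
7. n4.depth = "nq"  [terminal]
8. n3.lim = 16  [16]
9. n3.wid = false  [false]
10. n3.tag = 18  [len(e.depth) + 16]
11. n5.pre = false  [false]
12. n5.idx = "rw"  ["rw"]
13. n5.env = 18  [C₀.env + S.lim - 15]
14. n6.sig = 18  [terminal]
15. n5.hot = "rwz"  [C.idx ++ "z"]
16. n7.depth = false  [S.tag > 18]
17. n7.live = 28  [C₀.env + 11]
18. n8.depth = "nw"  [terminal]
19. n9.sig = 17  [terminal]
20. n10.sig = -6  [terminal]
21. n7.wid = 17  [a₀.sig * -2 + 51]
22. n7.hot = "yq"  ["yq"]
23. n2.hot = "mrwz"  ["m" ++ C₁.hot]
24. n11.lim = "wmrwz"  ["w" ++ C.hot]
25. n12.fin = "wmrwzq"  [A₀.lim ++ "q"]
26. n13.sig = 0  [terminal]
27. n12.lim = 24  [24]
28. n12.wid = true  [a.sig > -1]
29. n12.tag = -5  [-5]
30. n14.lim = "vwmrwz"  ["v" ++ A₀.lim]
31. n15.sig = 24  [terminal]
32. n16.sig = -2  [terminal]
33. n14.val = 24  [len(A.lim) + 18]
34. n14.hot = 3  [a₀.sig * -1 + 27]
35. n14.cnt = 22  [22]
36. n11.val = 5  [S.lim - 19]
37. n11.hot = 17  [S.tag + A₁.val - 2]
38. n11.cnt = -7  [S.tag - 2]
39. n0.lim = 5  [A.cnt + 12]
40. n0.wid = true  [A.val > 4]
41. n0.tag = -6  [len(C.hot) - 10]

17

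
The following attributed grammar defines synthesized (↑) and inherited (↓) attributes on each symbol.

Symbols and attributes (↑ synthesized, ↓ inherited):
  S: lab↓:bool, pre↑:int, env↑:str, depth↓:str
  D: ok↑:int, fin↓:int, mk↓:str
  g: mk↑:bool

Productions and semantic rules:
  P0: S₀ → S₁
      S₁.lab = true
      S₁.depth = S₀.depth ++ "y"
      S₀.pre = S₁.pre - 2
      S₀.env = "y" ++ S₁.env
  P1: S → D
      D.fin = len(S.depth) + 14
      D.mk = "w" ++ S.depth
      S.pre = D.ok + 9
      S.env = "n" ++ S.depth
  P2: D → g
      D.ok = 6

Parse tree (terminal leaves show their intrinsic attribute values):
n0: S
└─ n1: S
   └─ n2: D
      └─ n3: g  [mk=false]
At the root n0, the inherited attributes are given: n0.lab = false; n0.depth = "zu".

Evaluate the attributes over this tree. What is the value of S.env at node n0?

1. n0.lab = false  [given at root]
2. n0.depth = "zu"  [given at root]
3. n1.lab = true  [true]
4. n1.depth = "zuy"  [S₀.depth ++ "y"]
5. n2.fin = 17  [len(S.depth) + 14]
6. n2.mk = "wzuy"  ["w" ++ S.depth]
7. n3.mk = false  [terminal]
8. n2.ok = 6  [6]
9. n1.pre = 15  [D.ok + 9]
10. n1.env = "nzuy"  ["n" ++ S.depth]
11. n0.pre = 13  [S₁.pre - 2]
12. n0.env = "ynzuy"  ["y" ++ S₁.env]

"ynzuy"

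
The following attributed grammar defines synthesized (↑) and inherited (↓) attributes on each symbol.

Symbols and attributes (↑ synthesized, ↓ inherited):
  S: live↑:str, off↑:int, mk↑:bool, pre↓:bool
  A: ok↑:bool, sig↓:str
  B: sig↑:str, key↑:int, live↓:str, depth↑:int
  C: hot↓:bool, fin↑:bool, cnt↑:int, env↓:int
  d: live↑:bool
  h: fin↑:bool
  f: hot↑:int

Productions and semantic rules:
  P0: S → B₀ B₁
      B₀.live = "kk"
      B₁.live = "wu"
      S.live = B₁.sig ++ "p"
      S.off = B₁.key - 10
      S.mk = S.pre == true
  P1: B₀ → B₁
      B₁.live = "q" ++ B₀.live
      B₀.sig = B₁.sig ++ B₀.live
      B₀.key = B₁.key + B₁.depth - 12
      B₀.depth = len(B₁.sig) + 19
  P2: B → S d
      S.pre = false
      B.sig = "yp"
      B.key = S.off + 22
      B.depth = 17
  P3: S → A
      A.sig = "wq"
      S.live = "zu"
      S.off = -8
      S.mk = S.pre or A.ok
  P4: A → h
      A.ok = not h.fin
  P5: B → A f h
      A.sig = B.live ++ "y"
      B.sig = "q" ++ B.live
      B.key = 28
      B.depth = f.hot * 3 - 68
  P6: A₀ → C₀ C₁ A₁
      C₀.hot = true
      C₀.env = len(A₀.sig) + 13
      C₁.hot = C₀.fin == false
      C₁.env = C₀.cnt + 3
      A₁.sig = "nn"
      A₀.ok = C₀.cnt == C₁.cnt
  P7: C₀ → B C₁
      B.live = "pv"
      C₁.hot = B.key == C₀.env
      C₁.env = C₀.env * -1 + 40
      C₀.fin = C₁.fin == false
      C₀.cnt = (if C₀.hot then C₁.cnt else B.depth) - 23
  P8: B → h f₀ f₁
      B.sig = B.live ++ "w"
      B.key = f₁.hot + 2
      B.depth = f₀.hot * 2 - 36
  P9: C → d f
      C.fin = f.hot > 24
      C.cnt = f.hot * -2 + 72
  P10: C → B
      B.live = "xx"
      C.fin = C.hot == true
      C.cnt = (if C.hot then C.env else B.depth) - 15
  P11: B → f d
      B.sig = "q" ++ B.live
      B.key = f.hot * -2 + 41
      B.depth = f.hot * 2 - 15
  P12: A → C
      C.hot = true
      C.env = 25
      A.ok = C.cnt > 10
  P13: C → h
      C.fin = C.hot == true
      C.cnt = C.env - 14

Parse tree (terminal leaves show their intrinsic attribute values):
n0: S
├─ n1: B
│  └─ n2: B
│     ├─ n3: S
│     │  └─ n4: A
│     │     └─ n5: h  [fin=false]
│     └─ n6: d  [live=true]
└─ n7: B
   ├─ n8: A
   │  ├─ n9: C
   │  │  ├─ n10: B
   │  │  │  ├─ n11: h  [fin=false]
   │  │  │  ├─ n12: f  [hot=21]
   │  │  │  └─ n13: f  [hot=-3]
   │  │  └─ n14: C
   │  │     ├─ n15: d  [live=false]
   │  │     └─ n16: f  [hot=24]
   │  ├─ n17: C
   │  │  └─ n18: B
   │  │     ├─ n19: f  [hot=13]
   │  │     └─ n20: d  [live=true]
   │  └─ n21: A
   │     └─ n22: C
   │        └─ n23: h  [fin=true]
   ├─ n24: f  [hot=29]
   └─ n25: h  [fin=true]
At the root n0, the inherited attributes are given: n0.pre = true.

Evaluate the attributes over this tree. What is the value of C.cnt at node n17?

-4

1. n0.pre = true  [given at root]
2. n1.live = "kk"  ["kk"]
3. n2.live = "qkk"  ["q" ++ B₀.live]
4. n3.pre = false  [false]
5. n4.sig = "wq"  ["wq"]
6. n5.fin = false  [terminal]
7. n4.ok = true  [not h.fin]
8. n3.live = "zu"  ["zu"]
9. n3.off = -8  [-8]
10. n3.mk = true  [S.pre or A.ok]
11. n6.live = true  [terminal]
12. n2.sig = "yp"  ["yp"]
13. n2.key = 14  [S.off + 22]
14. n2.depth = 17  [17]
15. n1.sig = "ypkk"  [B₁.sig ++ B₀.live]
16. n1.key = 19  [B₁.key + B₁.depth - 12]
17. n1.depth = 21  [len(B₁.sig) + 19]
18. n7.live = "wu"  ["wu"]
19. n8.sig = "wuy"  [B.live ++ "y"]
20. n9.hot = true  [true]
21. n9.env = 16  [len(A₀.sig) + 13]
22. n10.live = "pv"  ["pv"]
23. n11.fin = false  [terminal]
24. n12.hot = 21  [terminal]
25. n13.hot = -3  [terminal]
26. n10.sig = "pvw"  [B.live ++ "w"]
27. n10.key = -1  [f₁.hot + 2]
28. n10.depth = 6  [f₀.hot * 2 - 36]
29. n14.hot = false  [B.key == C₀.env]
30. n14.env = 24  [C₀.env * -1 + 40]
31. n15.live = false  [terminal]
32. n16.hot = 24  [terminal]
33. n14.fin = false  [f.hot > 24]
34. n14.cnt = 24  [f.hot * -2 + 72]
35. n9.fin = true  [C₁.fin == false]
36. n9.cnt = 1  [(if C₀.hot then C₁.cnt else B.depth) - 23]
37. n17.hot = false  [C₀.fin == false]
38. n17.env = 4  [C₀.cnt + 3]
39. n18.live = "xx"  ["xx"]
40. n19.hot = 13  [terminal]
41. n20.live = true  [terminal]
42. n18.sig = "qxx"  ["q" ++ B.live]
43. n18.key = 15  [f.hot * -2 + 41]
44. n18.depth = 11  [f.hot * 2 - 15]
45. n17.fin = false  [C.hot == true]
46. n17.cnt = -4  [(if C.hot then C.env else B.depth) - 15]
47. n21.sig = "nn"  ["nn"]
48. n22.hot = true  [true]
49. n22.env = 25  [25]
50. n23.fin = true  [terminal]
51. n22.fin = true  [C.hot == true]
52. n22.cnt = 11  [C.env - 14]
53. n21.ok = true  [C.cnt > 10]
54. n8.ok = false  [C₀.cnt == C₁.cnt]
55. n24.hot = 29  [terminal]
56. n25.fin = true  [terminal]
57. n7.sig = "qwu"  ["q" ++ B.live]
58. n7.key = 28  [28]
59. n7.depth = 19  [f.hot * 3 - 68]
60. n0.live = "qwup"  [B₁.sig ++ "p"]
61. n0.off = 18  [B₁.key - 10]
62. n0.mk = true  [S.pre == true]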